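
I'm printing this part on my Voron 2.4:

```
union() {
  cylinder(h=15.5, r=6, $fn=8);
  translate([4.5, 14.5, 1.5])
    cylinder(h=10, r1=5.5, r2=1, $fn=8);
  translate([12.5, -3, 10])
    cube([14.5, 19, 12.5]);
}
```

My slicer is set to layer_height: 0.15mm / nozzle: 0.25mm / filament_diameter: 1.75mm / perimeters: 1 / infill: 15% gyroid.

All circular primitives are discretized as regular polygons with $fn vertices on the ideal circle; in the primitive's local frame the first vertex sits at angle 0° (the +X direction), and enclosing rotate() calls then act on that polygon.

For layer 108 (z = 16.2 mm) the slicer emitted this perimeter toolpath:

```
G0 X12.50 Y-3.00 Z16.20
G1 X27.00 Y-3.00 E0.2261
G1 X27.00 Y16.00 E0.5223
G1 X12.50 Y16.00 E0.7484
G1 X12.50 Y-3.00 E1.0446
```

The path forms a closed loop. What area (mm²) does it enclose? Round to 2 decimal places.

Apply the shoelace formula to the sequence of (X, Y) vertices; enclosed area = 275.50 mm².

275.50 mm²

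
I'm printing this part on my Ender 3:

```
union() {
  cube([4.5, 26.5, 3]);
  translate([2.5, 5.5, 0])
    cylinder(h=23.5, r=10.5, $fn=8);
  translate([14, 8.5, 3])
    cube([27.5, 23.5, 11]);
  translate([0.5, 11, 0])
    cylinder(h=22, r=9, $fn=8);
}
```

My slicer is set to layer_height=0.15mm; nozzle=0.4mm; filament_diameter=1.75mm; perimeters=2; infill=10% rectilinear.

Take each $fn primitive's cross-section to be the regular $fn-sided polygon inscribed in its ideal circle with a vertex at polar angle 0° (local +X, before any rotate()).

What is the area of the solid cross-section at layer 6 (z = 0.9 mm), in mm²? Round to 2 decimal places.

413.44 mm²

At z = 0.9 mm: the cube is present — its section is the full 4.5×26.5 rectangle (area 119.25 mm²); the r=10.5 cylinder at (2.5, 5.5) contributes a regular 8-gon of circumradius 10.5 (area = (8/2)·10.500²·sin(360°/8) = 311.83 mm²); the cube at (14, 8.5) is absent (z outside [3, 14]); the r=9 cylinder at (0.5, 11) gives a regular 8-gon of circumradius 9 (constant along its height) (area = (8/2)·9.000²·sin(360°/8) = 229.10 mm²); Taking the union: the regions partially overlap — summed areas 660.19 mm² minus the doubly-counted overlap 246.75 mm² gives 413.44 mm² — area = 413.44 mm². Overall, the cross-section is a single solid region. Net area = 413.44 mm².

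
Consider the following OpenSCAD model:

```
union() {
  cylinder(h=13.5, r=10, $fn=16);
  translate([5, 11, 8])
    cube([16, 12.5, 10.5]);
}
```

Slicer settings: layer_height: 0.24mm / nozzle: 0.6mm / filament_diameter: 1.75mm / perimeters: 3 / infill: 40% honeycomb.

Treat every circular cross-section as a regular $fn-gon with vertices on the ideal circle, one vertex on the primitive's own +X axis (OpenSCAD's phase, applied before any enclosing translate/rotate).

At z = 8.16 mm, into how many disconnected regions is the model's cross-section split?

2

At z = 8.16 mm: the r=10 cylinder contributes a regular 16-gon of circumradius 10; the cube at (5, 11) is present — its section is the full 16×12.5 rectangle; Merging all regions: the 2 present regions are separate (no shared area or edge), so areas and boundary lengths simply add and each stays a separate island — 2 connected regions. The result has 2 disconnected regions.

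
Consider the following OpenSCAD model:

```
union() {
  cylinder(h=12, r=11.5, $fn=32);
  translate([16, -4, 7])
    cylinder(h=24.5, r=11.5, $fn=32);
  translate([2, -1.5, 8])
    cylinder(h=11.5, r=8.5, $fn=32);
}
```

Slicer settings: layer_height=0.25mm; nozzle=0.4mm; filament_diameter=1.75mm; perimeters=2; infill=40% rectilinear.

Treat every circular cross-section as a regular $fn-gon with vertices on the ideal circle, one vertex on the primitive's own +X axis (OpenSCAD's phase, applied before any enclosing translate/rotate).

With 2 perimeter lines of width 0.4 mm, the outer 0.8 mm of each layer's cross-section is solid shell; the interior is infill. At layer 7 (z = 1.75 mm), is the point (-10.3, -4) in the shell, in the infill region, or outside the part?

shell

At z = 1.75 mm: the cylinder: section is a regular 32-gon, circumradius r=11.5; the cylinder at (16, -4) does not reach this height (z outside [7, 31.5]); the cylinder at (2, -1.5) does not reach this height (z outside [8, 19.5]); Merging all regions: only the r=11.5 cylinder is present, so the union is just that shape — 1 connected region. Overall, the cross-section is a single solid region. The nearest boundary edge runs (-11.28, -2.24)→(-10.62, -4.40); distance from the point to it = 0.43 mm. The point is inside the cross-section, 0.43 mm from the nearest boundary — within the 0.8 mm shell band (2 × 0.4).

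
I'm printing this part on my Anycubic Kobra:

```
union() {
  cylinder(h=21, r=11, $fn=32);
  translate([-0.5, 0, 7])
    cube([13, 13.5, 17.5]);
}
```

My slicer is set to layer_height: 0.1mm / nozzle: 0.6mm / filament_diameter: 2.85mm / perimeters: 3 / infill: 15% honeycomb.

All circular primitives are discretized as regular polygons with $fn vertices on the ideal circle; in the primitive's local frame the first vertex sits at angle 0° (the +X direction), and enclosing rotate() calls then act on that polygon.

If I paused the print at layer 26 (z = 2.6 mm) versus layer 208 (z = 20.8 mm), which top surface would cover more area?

layer 208 (z = 20.8 mm)

Layer 26 (z = 2.6): the r=11 cylinder gives a regular 32-gon of circumradius 11 (constant along its height) (area = (32/2)·11.000²·sin(360°/32) = 377.69 mm²); the cube at (-0.5, 0) is not intersected at this z (z outside [7, 24.5]); Combining (union): only the r=11 cylinder is present, so the union is just that shape — area = 377.69 mm². So its area = 377.69 mm². Layer 208 (z = 20.8): the cylinder: section is a regular 32-gon, circumradius r=11 (area = (32/2)·11.000²·sin(360°/32) = 377.69 mm²); the 13×13.5 cube at (-0.5, 0) contributes its full rectangle (area 175.50 mm²); Merging all regions: the regions partially overlap — summed areas 553.19 mm² minus the doubly-counted overlap 99.91 mm² gives 453.28 mm² — area = 453.28 mm². So its area = 453.28 mm². Layer 208 is larger (453.28 vs 377.69 mm²).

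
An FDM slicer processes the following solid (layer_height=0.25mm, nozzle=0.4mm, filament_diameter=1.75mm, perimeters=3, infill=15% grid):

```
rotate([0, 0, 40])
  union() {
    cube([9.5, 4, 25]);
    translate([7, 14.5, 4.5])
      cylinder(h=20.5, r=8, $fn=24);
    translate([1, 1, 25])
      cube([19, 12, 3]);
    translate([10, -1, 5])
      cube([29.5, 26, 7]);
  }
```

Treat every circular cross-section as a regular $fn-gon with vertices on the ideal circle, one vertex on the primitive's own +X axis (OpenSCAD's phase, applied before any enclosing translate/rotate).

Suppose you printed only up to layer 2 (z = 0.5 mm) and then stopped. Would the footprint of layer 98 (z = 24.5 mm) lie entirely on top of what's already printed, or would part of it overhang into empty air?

part overhangs

Compare the two slices. At z = 0.5: the cube (footprint 9.5×4) is included at this height (area 38.00 mm²); the cylinder at (7, 14.5) does not reach this height (z outside [4.5, 25]); the cube at (1, 1) does not reach this height (z outside [25, 28]); the cube at (10, -1) does not reach this height (z outside [5, 12]); Taking the union: only the 9.5×4 cube is present, so the union is just that shape — area = 38.00 mm²; (whole slice rotated 40° about Z — lengths, areas and connectivity unchanged). At z = 24.5: the cube is present — its section is the full 9.5×4 rectangle (area 38.00 mm²); the cylinder at (7, 14.5): section is a regular 24-gon, circumradius r=8 (area = (24/2)·8.000²·sin(360°/24) = 198.77 mm²); the cube at (1, 1) does not reach this height (z outside [25, 28]); the cube at (10, -1) is not intersected at this z (z outside [5, 12]); Taking the union: the 2 present regions are separate (no shared area or edge), so areas and boundary lengths simply add and each stays a separate island — area = 236.77 mm²; (rotated 40° about Z; rotation is an isometry so areas/perimeters/island counts are preserved). Checking containment: at z = 24.5 the cross-section extends beyond the z = 0.5 cross-section by about 198.77 mm².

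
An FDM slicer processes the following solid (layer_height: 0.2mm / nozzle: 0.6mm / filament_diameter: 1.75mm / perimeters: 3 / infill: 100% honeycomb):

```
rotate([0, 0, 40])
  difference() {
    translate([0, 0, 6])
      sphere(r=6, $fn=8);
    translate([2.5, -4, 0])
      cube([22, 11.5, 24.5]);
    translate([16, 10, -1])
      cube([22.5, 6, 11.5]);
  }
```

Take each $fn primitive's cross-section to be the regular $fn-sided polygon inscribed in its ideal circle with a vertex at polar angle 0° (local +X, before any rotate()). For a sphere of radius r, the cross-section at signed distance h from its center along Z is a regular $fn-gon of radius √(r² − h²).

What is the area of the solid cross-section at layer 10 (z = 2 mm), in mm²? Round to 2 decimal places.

At z = 2 mm: the r=6 sphere contributes a regular 8-gon of circumradius √(6²−4²) = 4.472 (area = (8/2)·4.472²·sin(360°/8) = 56.57 mm²); the cube at (2.5, -4) (footprint 22×11.5) is included at this height (area 253.00 mm²); the cube at (16, 10) (footprint 22.5×6) is included at this height (area 135.00 mm²); Taking the first minus the rest: starting from the r=6 sphere (56.57 mm²), the 22×11.5 cube at (2.5, -4) partially overlaps it — only the 8.51 mm² overlap (of its 253.00 mm²) is removed, clipping the outline; the 22.5×6 cube at (16, 10) misses the remaining region (no effect) — area = 48.06 mm²; (rotated 40° about Z; rotation is an isometry so areas/perimeters/island counts are preserved). Overall, the cross-section is a single solid region. Net area = 48.06 mm².

48.06 mm²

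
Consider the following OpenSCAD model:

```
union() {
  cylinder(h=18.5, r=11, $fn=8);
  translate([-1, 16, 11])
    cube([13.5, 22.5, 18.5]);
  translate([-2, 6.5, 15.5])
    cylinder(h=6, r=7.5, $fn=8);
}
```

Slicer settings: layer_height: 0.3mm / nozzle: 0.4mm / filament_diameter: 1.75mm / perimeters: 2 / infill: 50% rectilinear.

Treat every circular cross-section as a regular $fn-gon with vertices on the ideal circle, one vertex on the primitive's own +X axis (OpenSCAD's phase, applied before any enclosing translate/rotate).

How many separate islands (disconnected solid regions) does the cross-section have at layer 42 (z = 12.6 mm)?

2

At z = 12.6 mm: the r=11 cylinder contributes a regular 8-gon of circumradius 11; the cube at (-1, 16) (footprint 13.5×22.5) is included at this height; the cylinder at (-2, 6.5) is absent (z outside [15.5, 21.5]); Merging all regions: the 2 present regions are separate (no shared area or edge), so areas and boundary lengths simply add and each stays a separate island — 2 connected regions. Overall, the cross-section has 2 separate islands. Island count = 2.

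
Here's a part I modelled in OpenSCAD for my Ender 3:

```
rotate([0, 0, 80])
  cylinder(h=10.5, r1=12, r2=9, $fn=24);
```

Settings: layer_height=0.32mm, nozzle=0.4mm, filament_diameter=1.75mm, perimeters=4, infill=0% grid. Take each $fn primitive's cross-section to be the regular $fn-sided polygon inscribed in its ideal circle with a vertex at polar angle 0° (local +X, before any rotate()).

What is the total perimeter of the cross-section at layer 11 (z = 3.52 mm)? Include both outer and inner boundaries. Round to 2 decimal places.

At z = 3.52 mm: the cone (r1=12→r2=9) has section circumradius 10.994 here — a regular 24-gon (perimeter = 2·24·10.994·sin(180°/24) = 68.88 mm); (whole slice rotated 80° about Z — lengths, areas and connectivity unchanged). Overall, the cross-section is a single solid region. Total boundary length (outer) = 68.88 mm.

68.88 mm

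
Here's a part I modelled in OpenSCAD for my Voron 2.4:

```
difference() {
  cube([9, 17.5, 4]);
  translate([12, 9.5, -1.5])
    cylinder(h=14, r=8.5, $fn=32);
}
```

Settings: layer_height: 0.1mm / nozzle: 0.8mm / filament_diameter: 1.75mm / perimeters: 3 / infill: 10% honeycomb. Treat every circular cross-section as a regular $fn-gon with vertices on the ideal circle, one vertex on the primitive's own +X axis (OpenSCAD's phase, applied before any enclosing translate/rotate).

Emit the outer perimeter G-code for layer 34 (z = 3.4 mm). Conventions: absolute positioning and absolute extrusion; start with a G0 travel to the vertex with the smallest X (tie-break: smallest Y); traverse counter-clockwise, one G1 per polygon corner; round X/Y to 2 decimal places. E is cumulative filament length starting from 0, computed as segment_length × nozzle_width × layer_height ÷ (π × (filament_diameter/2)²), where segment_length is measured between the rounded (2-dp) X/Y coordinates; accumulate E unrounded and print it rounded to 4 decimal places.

G0 X0.00 Y0.00 Z3.40
G1 X9.00 Y0.00 E0.2993
G1 X9.00 Y1.57 E0.3516
G1 X8.75 Y1.65 E0.3603
G1 X7.28 Y2.43 E0.4156
G1 X5.99 Y3.49 E0.4712
G1 X4.93 Y4.78 E0.5267
G1 X4.15 Y6.25 E0.5821
G1 X3.66 Y7.84 E0.6374
G1 X3.50 Y9.50 E0.6929
G1 X3.66 Y11.16 E0.7483
G1 X4.15 Y12.75 E0.8037
G1 X4.93 Y14.22 E0.8590
G1 X5.99 Y15.51 E0.9145
G1 X7.28 Y16.57 E0.9701
G1 X8.75 Y17.35 E1.0254
G1 X9.00 Y17.43 E1.0342
G1 X9.00 Y17.50 E1.0365
G1 X0.00 Y17.50 E1.3358
G1 X0.00 Y0.00 E1.9179

At z = 3.4 mm: the cube (footprint 9×17.5) is included at this height; the cylinder at (12, 9.5): section is a regular 32-gon, circumradius r=8.5; Taking the first minus the rest: starting from the 9×17.5 cube, the r=8.5 cylinder at (12, 9.5) partially overlaps it — only the 63.02 mm² overlap (of its 225.52 mm²) is removed, clipping the outline — 1 connected region. The outline is a single polygon with 19 vertices. Extrusion per mm of travel: 0.8 × 0.1 / (π × 0.875²) = 0.033260. Accumulating E over each segment gives final E = 1.9179.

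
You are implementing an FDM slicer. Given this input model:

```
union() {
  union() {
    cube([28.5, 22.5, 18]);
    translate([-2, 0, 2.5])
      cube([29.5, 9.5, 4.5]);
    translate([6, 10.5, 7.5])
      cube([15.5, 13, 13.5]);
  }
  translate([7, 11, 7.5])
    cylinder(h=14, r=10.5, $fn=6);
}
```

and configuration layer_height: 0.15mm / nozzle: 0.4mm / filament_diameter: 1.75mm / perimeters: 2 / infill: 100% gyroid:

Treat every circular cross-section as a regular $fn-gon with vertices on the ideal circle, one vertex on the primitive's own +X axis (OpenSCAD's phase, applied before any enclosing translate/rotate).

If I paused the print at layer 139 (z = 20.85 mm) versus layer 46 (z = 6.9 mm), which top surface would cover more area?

layer 46 (z = 6.9 mm)

Layer 139 (z = 20.85): the cube is not intersected at this z (z outside [0, 18]); the cube at (-2, 0) is not intersected at this z (z outside [2.5, 7]); the cube at (6, 10.5) (footprint 15.5×13) is included at this height (area 201.50 mm²); Combining (union): only the 15.5×13 cube at (6, 10.5) is present, so the union is just that shape — area = 201.50 mm²; the r=10.5 cylinder at (7, 11) gives a regular 6-gon of circumradius 10.5 (constant along its height) (area = (6/2)·10.500²·sin(360°/6) = 286.44 mm²); Combining (union): the regions partially overlap — summed areas 487.94 mm² minus the doubly-counted overlap 86.38 mm² gives 401.56 mm² — area = 401.56 mm². So its area = 401.56 mm². Layer 46 (z = 6.9): the cube (footprint 28.5×22.5) is included at this height (area 641.25 mm²); the cube at (-2, 0) (footprint 29.5×9.5) is included at this height (area 280.25 mm²); the cube at (6, 10.5) is absent (z outside [7.5, 21]); Merging all regions: the regions partially overlap — summed areas 921.50 mm² minus the doubly-counted overlap 261.25 mm² gives 660.25 mm² — area = 660.25 mm²; the cylinder at (7, 11) is not intersected at this z (z outside [7.5, 21.5]); Combining (union): only the result so far is present, so the union is just that shape — area = 660.25 mm². So its area = 660.25 mm². Layer 46 is larger (660.25 vs 401.56 mm²).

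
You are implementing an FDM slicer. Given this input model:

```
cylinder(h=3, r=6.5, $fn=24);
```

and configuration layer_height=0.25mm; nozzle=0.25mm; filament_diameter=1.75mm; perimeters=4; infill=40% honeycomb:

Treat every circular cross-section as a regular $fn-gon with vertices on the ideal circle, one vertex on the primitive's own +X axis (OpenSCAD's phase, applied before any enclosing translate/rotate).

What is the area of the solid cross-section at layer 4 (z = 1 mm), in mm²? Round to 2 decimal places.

At z = 1 mm: the r=6.5 cylinder contributes a regular 24-gon of circumradius 6.5 (area = (24/2)·6.500²·sin(360°/24) = 131.22 mm²). Overall, the cross-section is a single solid region. Net area = 131.22 mm².

131.22 mm²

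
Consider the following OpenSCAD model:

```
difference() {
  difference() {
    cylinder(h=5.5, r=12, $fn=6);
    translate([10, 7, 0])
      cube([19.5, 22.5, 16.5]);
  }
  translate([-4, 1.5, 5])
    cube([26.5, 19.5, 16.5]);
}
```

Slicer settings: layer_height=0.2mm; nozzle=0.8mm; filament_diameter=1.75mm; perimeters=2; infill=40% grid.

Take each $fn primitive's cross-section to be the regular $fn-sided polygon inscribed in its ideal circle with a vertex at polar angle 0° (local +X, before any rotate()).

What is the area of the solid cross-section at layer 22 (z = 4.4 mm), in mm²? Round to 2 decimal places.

At z = 4.4 mm: the cylinder: section is a regular 6-gon, circumradius r=12 (area = (6/2)·12.000²·sin(360°/6) = 374.12 mm²); the cube at (10, 7) (footprint 19.5×22.5) is included at this height (area 438.75 mm²); Taking the first minus the rest: starting from the r=12 cylinder (374.12 mm²), the 19.5×22.5 cube at (10, 7) misses the remaining region (no effect) — area = 374.12 mm²; the cube at (-4, 1.5) is absent (z outside [5, 21.5]); Subtracting the remaining from the first: none of the subtracted shapes is present at this height, so that combined region is unchanged — area = 374.12 mm². Overall, the cross-section is a single solid region. Net area = 374.12 mm².

374.12 mm²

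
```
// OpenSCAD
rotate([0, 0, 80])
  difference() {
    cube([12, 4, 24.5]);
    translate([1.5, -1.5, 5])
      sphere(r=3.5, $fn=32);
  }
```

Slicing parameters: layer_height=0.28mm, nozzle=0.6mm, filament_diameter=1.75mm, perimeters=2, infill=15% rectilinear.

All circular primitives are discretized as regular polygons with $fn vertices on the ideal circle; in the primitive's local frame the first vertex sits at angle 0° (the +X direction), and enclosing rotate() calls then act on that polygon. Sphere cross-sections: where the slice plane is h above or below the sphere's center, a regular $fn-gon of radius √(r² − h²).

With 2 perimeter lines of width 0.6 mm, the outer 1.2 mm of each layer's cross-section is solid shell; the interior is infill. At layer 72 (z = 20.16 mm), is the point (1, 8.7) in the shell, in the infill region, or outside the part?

At z = 20.16 mm: the cube (footprint 12×4) is included at this height; the sphere at (1.5, -1.5) is not intersected at this z (|z−center|=15.160 > r=3.5); Taking the first minus the rest: none of the subtracted shapes is present at this height, so the 12×4 cube is unchanged — 1 connected region; (rotated 80° about Z; rotation is an isometry so areas/perimeters/island counts are preserved). Overall, the cross-section is a single solid region. Undo the 80° rotation: the query point maps to (8.741, 0.526) in the un-rotated model frame. The nearest boundary edge runs (0.00, 0.00)→(12.00, 0.00); distance from the point to it = 0.53 mm. The point is inside the cross-section, 0.53 mm from the nearest boundary — within the 1.2 mm shell band (2 × 0.6).

shell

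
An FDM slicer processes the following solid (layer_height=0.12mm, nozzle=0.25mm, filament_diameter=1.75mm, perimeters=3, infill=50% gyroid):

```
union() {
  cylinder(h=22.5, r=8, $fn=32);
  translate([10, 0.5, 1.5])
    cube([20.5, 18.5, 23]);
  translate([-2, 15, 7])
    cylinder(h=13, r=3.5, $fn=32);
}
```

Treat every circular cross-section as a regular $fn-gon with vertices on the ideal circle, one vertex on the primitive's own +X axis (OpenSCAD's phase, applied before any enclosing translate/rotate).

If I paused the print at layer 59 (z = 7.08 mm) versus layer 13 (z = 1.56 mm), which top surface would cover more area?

layer 59 (z = 7.08 mm)

Layer 59 (z = 7.08): the r=8 cylinder gives a regular 32-gon of circumradius 8 (constant along its height) (area = (32/2)·8.000²·sin(360°/32) = 199.77 mm²); the 20.5×18.5 cube at (10, 0.5) contributes its full rectangle (area 379.25 mm²); the r=3.5 cylinder at (-2, 15) contributes a regular 32-gon of circumradius 3.5 (area = (32/2)·3.500²·sin(360°/32) = 38.24 mm²); Taking the union: the 3 present regions are separate (no shared area or edge), so areas and boundary lengths simply add and each stays a separate island — area = 617.26 mm². So its area = 617.26 mm². Layer 13 (z = 1.56): the cylinder: section is a regular 32-gon, circumradius r=8 (area = (32/2)·8.000²·sin(360°/32) = 199.77 mm²); the cube at (10, 0.5) is present — its section is the full 20.5×18.5 rectangle (area 379.25 mm²); the cylinder at (-2, 15) does not reach this height (z outside [7, 20]); Merging all regions: the 2 present regions are separate (no shared area or edge), so areas and boundary lengths simply add and each stays a separate island — area = 579.02 mm². So its area = 579.02 mm². Layer 59 is larger (617.26 vs 579.02 mm²).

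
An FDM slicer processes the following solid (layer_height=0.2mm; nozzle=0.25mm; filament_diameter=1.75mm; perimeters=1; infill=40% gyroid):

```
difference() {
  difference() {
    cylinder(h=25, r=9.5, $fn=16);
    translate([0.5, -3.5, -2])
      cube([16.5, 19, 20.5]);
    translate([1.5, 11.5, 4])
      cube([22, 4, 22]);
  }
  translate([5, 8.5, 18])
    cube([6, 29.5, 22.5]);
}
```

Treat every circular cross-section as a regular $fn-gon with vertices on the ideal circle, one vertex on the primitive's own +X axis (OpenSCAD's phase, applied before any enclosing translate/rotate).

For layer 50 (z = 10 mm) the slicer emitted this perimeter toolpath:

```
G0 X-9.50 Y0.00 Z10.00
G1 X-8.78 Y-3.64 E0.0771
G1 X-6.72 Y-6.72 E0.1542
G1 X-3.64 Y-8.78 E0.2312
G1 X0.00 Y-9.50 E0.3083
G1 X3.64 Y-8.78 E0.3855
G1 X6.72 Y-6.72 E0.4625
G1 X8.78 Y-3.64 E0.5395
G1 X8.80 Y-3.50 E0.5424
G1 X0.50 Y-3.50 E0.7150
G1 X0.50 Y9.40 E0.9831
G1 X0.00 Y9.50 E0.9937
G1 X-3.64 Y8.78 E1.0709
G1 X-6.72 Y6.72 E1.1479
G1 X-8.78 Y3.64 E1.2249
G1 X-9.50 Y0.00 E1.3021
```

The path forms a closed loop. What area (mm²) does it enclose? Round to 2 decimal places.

181.80 mm²

Apply the shoelace formula to the sequence of (X, Y) vertices; enclosed area = 181.80 mm².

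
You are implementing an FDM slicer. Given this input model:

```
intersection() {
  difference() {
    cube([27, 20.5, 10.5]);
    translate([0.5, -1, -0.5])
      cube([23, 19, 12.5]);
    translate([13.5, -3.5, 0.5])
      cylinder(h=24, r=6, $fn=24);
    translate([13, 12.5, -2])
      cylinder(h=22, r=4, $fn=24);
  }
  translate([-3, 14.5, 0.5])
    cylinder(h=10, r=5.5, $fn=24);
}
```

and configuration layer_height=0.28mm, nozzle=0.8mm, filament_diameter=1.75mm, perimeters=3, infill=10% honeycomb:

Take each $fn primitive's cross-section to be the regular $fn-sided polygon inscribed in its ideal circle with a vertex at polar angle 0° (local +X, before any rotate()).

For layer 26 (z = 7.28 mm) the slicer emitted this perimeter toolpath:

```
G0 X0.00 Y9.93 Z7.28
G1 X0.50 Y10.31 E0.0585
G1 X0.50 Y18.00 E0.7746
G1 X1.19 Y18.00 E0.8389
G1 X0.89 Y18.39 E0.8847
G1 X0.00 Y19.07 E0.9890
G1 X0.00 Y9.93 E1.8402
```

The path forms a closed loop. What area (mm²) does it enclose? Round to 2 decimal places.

Apply the shoelace formula to the sequence of (X, Y) vertices; enclosed area = 4.65 mm².

4.65 mm²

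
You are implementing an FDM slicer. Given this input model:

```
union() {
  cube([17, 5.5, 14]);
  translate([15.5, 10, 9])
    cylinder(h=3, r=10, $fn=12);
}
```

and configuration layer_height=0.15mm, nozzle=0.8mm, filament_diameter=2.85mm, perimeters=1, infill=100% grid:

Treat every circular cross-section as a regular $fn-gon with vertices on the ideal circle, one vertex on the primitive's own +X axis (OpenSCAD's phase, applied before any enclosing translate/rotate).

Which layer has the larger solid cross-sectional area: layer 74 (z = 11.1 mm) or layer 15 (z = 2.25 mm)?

layer 74 (z = 11.1 mm)

Layer 74 (z = 11.1): the 17×5.5 cube contributes its full rectangle (area 93.50 mm²); the r=10 cylinder at (15.5, 10) contributes a regular 12-gon of circumradius 10 (area = (12/2)·10.000²·sin(360°/12) = 300.00 mm²); Combining (union): the regions partially overlap — summed areas 393.50 mm² minus the doubly-counted overlap 40.66 mm² gives 352.84 mm² — area = 352.84 mm². So its area = 352.84 mm². Layer 15 (z = 2.25): the 17×5.5 cube contributes its full rectangle (area 93.50 mm²); the cylinder at (15.5, 10) is absent (z outside [9, 12]); Taking the union: only the 17×5.5 cube is present, so the union is just that shape — area = 93.50 mm². So its area = 93.50 mm². Layer 74 is larger (352.84 vs 93.50 mm²).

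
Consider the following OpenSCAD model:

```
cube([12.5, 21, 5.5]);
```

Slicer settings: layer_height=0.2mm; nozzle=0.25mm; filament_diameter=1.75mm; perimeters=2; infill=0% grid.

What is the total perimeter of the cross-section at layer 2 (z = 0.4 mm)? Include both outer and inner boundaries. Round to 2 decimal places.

At z = 0.4 mm: the cube (footprint 12.5×21) is included at this height (perimeter 67.00 mm). Overall, the cross-section is a single solid region. Total boundary length (outer) = 67.00 mm.

67.00 mm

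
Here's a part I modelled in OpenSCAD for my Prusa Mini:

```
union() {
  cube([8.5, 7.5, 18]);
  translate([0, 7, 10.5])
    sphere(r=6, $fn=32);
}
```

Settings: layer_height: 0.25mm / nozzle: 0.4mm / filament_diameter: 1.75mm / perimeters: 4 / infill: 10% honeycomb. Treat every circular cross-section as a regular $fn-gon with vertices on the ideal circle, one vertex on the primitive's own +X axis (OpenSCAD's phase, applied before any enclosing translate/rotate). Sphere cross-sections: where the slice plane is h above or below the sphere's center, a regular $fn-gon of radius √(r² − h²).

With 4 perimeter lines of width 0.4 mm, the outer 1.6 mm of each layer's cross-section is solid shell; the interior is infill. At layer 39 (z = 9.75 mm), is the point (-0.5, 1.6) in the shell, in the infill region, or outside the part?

At z = 9.75 mm: the cube (footprint 8.5×7.5) is included at this height; the sphere at (0, 7): section is a regular 32-gon, circumradius = √(r²−h²) = √(6²−0.75²) = 5.953; Merging all regions: the regions partially overlap (shared area 30.62 mm²), so overlapping operands fuse into one piece — 1 connected region. Overall, the cross-section is a single solid region. The nearest boundary edge runs (-0.00, 1.05)→(-1.16, 1.16); distance from the point to it = 0.50 mm. The point is inside the cross-section, 0.50 mm from the nearest boundary — within the 1.6 mm shell band (4 × 0.4).

shell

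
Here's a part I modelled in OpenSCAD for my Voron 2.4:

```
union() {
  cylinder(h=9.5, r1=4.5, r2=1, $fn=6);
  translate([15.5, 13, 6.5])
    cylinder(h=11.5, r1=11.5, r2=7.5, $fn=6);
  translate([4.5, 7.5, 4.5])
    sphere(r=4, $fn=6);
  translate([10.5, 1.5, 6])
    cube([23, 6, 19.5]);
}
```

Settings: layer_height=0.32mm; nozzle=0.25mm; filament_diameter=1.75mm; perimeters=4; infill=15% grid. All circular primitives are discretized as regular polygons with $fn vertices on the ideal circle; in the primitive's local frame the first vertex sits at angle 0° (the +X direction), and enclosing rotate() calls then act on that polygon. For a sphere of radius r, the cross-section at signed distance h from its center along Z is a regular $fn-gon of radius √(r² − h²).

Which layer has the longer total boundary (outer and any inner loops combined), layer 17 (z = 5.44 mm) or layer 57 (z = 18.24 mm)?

layer 57 (z = 18.24 mm)

Layer 17 (z = 5.44): the cone contributes a regular 6-gon of circumradius 2.496 (interpolated between r1=4.5 and r2=1 at t=0.573) (perimeter = 2·6·2.496·sin(180°/6) = 14.97 mm); the cone at (15.5, 13) is not intersected at this z (z outside [6.5, 18]); the r=4 sphere at (4.5, 7.5) slices to a regular 6-gon of circumradius 3.888 (√(r²−h²) with h=0.94 from center) (perimeter = 2·6·3.888·sin(180°/6) = 23.33 mm); the cube at (10.5, 1.5) is absent (z outside [6, 25.5]); Combining (union): the 2 present regions are separate (no shared area or edge), so areas and boundary lengths simply add and each stays a separate island — boundary = 38.30 mm. So its perimeter = 38.30 mm. Layer 57 (z = 18.24): the cone is absent (z outside [0, 9.5]); the cone at (15.5, 13) is not intersected at this z (z outside [6.5, 18]); the sphere at (4.5, 7.5) is absent (|z−center|=13.740 > r=4); the cube at (10.5, 1.5) (footprint 23×6) is included at this height (perimeter 58.00 mm); Combining (union): only the 23×6 cube at (10.5, 1.5) is present, so the union is just that shape — boundary = 58.00 mm. So its perimeter = 58.00 mm. Layer 57 is larger (58.00 vs 38.30 mm).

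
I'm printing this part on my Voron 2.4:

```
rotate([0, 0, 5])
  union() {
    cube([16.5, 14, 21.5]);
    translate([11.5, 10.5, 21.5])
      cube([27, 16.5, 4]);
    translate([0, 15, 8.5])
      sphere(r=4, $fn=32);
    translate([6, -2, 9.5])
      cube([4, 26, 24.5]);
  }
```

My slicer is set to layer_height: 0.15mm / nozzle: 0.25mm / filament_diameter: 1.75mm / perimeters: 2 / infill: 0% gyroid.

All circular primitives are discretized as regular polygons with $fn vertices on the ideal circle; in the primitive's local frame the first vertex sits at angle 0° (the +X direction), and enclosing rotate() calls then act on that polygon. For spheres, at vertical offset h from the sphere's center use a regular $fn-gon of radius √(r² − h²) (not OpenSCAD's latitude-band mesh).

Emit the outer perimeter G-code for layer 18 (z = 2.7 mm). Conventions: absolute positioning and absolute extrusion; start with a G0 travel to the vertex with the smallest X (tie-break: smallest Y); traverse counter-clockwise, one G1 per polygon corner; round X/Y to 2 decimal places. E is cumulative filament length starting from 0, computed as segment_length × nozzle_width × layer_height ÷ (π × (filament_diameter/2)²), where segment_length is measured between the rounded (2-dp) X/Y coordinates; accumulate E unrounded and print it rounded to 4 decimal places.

At z = 2.7 mm: the 16.5×14 cube contributes its full rectangle; the cube at (11.5, 10.5) is absent (z outside [21.5, 25.5]); the sphere at (0, 15) is not intersected at this z (|z−center|=5.800 > r=4); the cube at (6, -2) is absent (z outside [9.5, 34]); Combining (union): only the 16.5×14 cube is present, so the union is just that shape — 1 connected region; (rotated 5° about Z; rotation is an isometry so areas/perimeters/island counts are preserved). The outline is a single polygon with 4 vertices. Extrusion per mm of travel: 0.25 × 0.15 / (π × 0.875²) = 0.015591. Accumulating E over each segment gives final E = 0.9511.

G0 X-1.22 Y13.95 Z2.70
G1 X0.00 Y0.00 E0.2183
G1 X16.44 Y1.44 E0.4756
G1 X15.22 Y15.38 E0.6938
G1 X-1.22 Y13.95 E0.9511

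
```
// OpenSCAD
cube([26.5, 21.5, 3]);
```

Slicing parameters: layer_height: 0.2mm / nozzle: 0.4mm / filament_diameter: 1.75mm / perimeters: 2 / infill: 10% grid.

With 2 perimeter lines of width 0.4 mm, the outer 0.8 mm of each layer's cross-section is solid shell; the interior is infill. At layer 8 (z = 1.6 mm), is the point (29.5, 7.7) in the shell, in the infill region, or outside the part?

outside

At z = 1.6 mm: the 26.5×21.5 cube contributes its full rectangle. Overall, the cross-section is a single solid region. The nearest boundary edge runs (26.50, 0.00)→(26.50, 21.50); distance from the point to it = 3.00 mm. The point is not inside any of the regions above, so it lies outside the cross-section (3.00 mm from the nearest boundary).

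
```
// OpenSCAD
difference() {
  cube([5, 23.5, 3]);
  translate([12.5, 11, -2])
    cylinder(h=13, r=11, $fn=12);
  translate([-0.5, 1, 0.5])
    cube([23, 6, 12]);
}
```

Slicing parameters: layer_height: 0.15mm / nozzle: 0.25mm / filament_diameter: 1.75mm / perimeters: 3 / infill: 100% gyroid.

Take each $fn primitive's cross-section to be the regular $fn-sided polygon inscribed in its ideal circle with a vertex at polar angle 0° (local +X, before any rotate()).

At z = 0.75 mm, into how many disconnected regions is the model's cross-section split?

At z = 0.75 mm: the 5×23.5 cube contributes its full rectangle; the r=11 cylinder at (12.5, 11) contributes a regular 12-gon of circumradius 11; the cube at (-0.5, 1) is present — its section is the full 23×6 rectangle; Taking the first minus the rest: starting from the 5×23.5 cube, the r=11 cylinder at (12.5, 11) partially overlaps it — only the 34.50 mm² overlap (of its 363.00 mm²) is removed, clipping the outline; the 23×6 cube at (-0.5, 1) partially overlaps it — only the 24.61 mm² overlap (of its 138.00 mm²) is removed, clipping the outline — 2 connected regions. The result has 2 disconnected regions.

2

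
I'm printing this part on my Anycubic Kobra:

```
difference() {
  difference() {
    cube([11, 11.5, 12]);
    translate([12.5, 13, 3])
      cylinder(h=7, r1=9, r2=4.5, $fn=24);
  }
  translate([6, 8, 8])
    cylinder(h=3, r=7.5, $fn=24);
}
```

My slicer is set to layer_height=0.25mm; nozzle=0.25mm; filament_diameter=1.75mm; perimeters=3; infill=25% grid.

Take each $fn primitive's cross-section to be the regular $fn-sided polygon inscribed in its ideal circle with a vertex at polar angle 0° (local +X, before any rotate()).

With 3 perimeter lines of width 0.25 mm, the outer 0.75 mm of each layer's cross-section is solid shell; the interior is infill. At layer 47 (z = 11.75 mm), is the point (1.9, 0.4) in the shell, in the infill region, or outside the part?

shell

At z = 11.75 mm: the cube is present — its section is the full 11×11.5 rectangle; the cone at (12.5, 13) is absent (z outside [3, 10]); After the difference (first − rest): none of the subtracted shapes is present at this height, so the 11×11.5 cube is unchanged — 1 connected region; the cylinder at (6, 8) is not intersected at this z (z outside [8, 11]); After the difference (first − rest): none of the subtracted shapes is present at this height, so that combined region is unchanged — 1 connected region. Overall, the cross-section is a single solid region. The nearest boundary edge runs (0.00, 0.00)→(11.00, 0.00); distance from the point to it = 0.40 mm. The point is inside the cross-section, 0.40 mm from the nearest boundary — within the 0.75 mm shell band (3 × 0.25).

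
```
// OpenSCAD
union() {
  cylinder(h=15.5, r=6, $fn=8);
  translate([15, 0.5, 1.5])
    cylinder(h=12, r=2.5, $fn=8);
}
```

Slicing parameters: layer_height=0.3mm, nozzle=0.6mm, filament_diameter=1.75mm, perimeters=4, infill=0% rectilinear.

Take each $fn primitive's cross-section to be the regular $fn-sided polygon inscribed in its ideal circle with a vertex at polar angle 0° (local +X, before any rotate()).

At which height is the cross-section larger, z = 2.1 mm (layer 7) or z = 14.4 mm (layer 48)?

Layer 7 (z = 2.1): the cylinder: section is a regular 8-gon, circumradius r=6 (area = (8/2)·6.000²·sin(360°/8) = 101.82 mm²); the cylinder at (15, 0.5): section is a regular 8-gon, circumradius r=2.5 (area = (8/2)·2.500²·sin(360°/8) = 17.68 mm²); Combining (union): the 2 present regions are separate (no shared area or edge), so areas and boundary lengths simply add and each stays a separate island — area = 119.50 mm². So its area = 119.50 mm². Layer 48 (z = 14.4): the r=6 cylinder contributes a regular 8-gon of circumradius 6 (area = (8/2)·6.000²·sin(360°/8) = 101.82 mm²); the cylinder at (15, 0.5) does not reach this height (z outside [1.5, 13.5]); Merging all regions: only the r=6 cylinder is present, so the union is just that shape — area = 101.82 mm². So its area = 101.82 mm². Layer 7 is larger (119.50 vs 101.82 mm²).

layer 7 (z = 2.1 mm)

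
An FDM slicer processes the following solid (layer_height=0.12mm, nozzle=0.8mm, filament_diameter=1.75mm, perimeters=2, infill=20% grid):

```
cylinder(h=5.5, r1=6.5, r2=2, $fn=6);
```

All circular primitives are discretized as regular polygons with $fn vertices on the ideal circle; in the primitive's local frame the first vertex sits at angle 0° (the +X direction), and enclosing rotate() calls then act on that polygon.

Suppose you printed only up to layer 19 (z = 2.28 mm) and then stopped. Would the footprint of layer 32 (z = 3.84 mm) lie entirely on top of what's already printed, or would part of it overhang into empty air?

Compare the two slices. At z = 2.28: the cone (r1=6.5→r2=2) has section circumradius 4.635 here — a regular 6-gon (area = (6/2)·4.635²·sin(360°/6) = 55.80 mm²). At z = 3.84: the cone (r1=6.5→r2=2) has section circumradius 3.358 here — a regular 6-gon (area = (6/2)·3.358²·sin(360°/6) = 29.30 mm²). Checking containment: the cross-section at z = 3.84 is a subset of the cross-section at z = 2.28.

entirely on top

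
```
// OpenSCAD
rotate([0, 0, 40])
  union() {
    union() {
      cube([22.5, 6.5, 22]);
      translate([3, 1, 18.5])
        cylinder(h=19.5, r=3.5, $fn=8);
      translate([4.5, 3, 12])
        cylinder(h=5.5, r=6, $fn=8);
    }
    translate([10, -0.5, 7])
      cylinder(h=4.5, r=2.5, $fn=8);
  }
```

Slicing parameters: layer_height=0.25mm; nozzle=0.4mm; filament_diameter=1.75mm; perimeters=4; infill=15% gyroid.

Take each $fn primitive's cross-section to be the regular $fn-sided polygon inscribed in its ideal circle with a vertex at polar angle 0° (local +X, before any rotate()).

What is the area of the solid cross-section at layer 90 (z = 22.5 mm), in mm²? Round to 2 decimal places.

34.65 mm²

At z = 22.5 mm: the cube does not reach this height (z outside [0, 22]); the r=3.5 cylinder at (3, 1) gives a regular 8-gon of circumradius 3.5 (constant along its height) (area = (8/2)·3.500²·sin(360°/8) = 34.65 mm²); the cylinder at (4.5, 3) is not intersected at this z (z outside [12, 17.5]); Taking the union: only the r=3.5 cylinder at (3, 1) is present, so the union is just that shape — area = 34.65 mm²; the cylinder at (10, -0.5) is not intersected at this z (z outside [7, 11.5]); Merging all regions: only that combined region is present, so the union is just that shape — area = 34.65 mm²; (whole slice rotated 40° about Z — lengths, areas and connectivity unchanged). Overall, the cross-section is a single solid region. Net area = 34.65 mm².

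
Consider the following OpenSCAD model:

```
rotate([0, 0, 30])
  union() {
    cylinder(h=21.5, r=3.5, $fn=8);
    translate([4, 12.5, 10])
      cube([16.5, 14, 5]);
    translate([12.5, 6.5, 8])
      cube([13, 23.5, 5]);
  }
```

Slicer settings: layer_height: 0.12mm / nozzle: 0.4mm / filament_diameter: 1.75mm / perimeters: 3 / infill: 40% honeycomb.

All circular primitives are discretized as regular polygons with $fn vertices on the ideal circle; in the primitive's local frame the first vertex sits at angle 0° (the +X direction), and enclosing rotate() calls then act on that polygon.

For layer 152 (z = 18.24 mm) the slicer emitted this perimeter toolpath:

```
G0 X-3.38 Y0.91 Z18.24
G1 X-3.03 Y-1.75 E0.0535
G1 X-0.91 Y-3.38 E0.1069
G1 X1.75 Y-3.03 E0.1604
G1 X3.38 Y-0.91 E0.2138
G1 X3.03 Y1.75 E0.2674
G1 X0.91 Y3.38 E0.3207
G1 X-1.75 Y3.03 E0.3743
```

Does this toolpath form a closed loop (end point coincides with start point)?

no

Start point (G0): (-3.38, 0.91). End point (last G1): the path does not return to the start — open.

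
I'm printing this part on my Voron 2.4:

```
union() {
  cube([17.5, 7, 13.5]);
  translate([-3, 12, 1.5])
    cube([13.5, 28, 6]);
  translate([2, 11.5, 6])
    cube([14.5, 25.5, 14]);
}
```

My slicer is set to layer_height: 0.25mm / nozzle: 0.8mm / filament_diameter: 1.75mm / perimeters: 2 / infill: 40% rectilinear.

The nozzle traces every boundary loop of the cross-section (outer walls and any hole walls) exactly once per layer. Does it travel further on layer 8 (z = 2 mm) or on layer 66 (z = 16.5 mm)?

Layer 8 (z = 2): the cube (footprint 17.5×7) is included at this height (perimeter 49.00 mm); the cube at (-3, 12) is present — its section is the full 13.5×28 rectangle (perimeter 83.00 mm); the cube at (2, 11.5) is absent (z outside [6, 20]); Merging all regions: the 2 present regions are separate (no shared area or edge), so areas and boundary lengths simply add and each stays a separate island — boundary = 132.00 mm. So its perimeter = 132.00 mm. Layer 66 (z = 16.5): the cube does not reach this height (z outside [0, 13.5]); the cube at (-3, 12) does not reach this height (z outside [1.5, 7.5]); the 14.5×25.5 cube at (2, 11.5) contributes its full rectangle (perimeter 80.00 mm); Combining (union): only the 14.5×25.5 cube at (2, 11.5) is present, so the union is just that shape — boundary = 80.00 mm. So its perimeter = 80.00 mm. Layer 8 is larger (132.00 vs 80.00 mm).

layer 8 (z = 2 mm)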